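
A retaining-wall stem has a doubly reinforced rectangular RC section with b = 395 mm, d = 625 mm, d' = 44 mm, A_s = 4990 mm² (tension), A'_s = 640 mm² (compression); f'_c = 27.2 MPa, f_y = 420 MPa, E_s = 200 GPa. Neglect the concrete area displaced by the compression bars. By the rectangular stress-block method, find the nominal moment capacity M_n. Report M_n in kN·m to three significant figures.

Assume both tension and compression steel yield.
Net tension couple steel: A_s − A'_s = 4350 mm².
a = (A_s − A'_s) f_y / (0.85 f'_c b) = 1827000/(0.85 × 27.2 × 395) = 200.06 mm.
c = a/β₁ = 200.06/0.85 = 235.36 mm; ε'_s = 0.003(c − d')/c = 0.0024 ≥ f_y/E_s = 0.0021, so compression steel does yield.
M_n = (A_s − A'_s) f_y (d − a/2) + A'_s f_y (d − d') = [1827000 × (625 − 100.03) + 268800 × (625 − 44)] × 10⁻⁶ = 959.12 + 156.17 = 1115.29 kN·m.

M_n ≈ 1120 kN·m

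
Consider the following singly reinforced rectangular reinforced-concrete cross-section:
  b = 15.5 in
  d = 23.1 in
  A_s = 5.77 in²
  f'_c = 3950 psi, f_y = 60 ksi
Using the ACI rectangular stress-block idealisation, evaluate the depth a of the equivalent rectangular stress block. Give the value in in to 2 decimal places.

T = A_s f_y = 5.77 × 60 = 346.2 kips.
a = T/(0.85 f'_c b) = 346.2/(0.85 × 3.95 × 15.5) = 6.65 in.

a ≈ 6.65 in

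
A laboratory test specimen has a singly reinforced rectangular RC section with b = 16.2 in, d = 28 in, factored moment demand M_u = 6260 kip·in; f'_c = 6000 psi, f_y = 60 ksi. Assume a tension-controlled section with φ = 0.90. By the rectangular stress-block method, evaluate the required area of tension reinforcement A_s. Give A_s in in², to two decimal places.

A_s ≈ 4.39 in²

M_n = M_u/φ = 6260/0.90 = 6955.56 kip·in.
From M_n = 0.85 f'_c a b (d − a/2):
a = d − √(d² − 2M_n/(0.85 f'_c b)) = 28 − √(28² − 2 × 6955.56/(0.85 × 6 × 16.2)) = 3.188 in.
A_s = 0.85 f'_c a b / f_y = 0.85 × 6 × 3.188 × 16.2 / 60 = 4.390 in².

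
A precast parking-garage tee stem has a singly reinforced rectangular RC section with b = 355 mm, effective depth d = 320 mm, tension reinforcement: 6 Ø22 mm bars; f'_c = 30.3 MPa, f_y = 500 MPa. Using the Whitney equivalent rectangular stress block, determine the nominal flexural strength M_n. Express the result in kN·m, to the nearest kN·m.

A_s = 6 × 380 = 2280 mm².
T = A_s f_y = 2280 × 500 = 1140000 N = 1140 kN.
From C = T: a = T/(0.85 f'_c b) = 1140000/(0.85 × 30.3 × 355) = 124.69 mm.
M_n = T(d − a/2) = 1140 kN × (320 − 62.345) mm = 293.73 kN·m.

M_n ≈ 294 kN·m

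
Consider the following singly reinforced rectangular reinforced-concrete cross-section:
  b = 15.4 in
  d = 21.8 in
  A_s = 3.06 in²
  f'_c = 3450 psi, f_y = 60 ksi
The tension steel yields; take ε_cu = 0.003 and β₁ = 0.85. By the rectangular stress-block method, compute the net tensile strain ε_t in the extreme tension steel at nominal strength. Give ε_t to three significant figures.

a = A_s f_y/(0.85 f'_c b) = 4.065 in.
β₁ = 0.85, so c = a/β₁ = 4.065/0.85 = 4.782 in.
From the linear strain diagram with ε_cu = 0.003: ε_t = 0.003 (d − c)/c = 0.003 × (21.8 − 4.782)/4.782 = 0.0107.
Since ε_t ≥ 0.005, the section is tension-controlled.

ε_t ≈ 0.0107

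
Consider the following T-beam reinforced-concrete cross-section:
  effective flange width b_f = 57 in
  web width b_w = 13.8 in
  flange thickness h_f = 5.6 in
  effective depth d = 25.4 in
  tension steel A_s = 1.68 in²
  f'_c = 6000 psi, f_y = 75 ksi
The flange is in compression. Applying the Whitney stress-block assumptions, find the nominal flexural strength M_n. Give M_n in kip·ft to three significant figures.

M_n ≈ 264 kip·ft

Tension: T = A_s f_y = 1.68 × 75 = 126 kips.
Try a within the flange: a = T/(0.85 f'_c b_f) = 126/(0.85 × 6 × 57) = 0.433 in.
Since a = 0.433 ≤ h_f = 5.6 in, the stress block lies entirely in the flange; analyse as a rectangular beam of width b_f.
M_n = T(d − a/2) = 126 × (25.4 − 0.2165) = 3173.1 kip·in.
M_n = 3173.1/12 = 264.43 kip·ft.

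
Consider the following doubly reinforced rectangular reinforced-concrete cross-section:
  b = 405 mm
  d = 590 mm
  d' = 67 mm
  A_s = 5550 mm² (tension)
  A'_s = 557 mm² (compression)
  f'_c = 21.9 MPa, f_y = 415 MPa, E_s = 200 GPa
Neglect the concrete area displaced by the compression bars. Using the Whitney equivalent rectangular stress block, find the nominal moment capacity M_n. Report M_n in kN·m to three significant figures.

M_n ≈ 1060 kN·m

Assume both tension and compression steel yield.
Net tension couple steel: A_s − A'_s = 4993 mm².
a = (A_s − A'_s) f_y / (0.85 f'_c b) = 2072095/(0.85 × 21.9 × 405) = 274.85 mm.
c = a/β₁ = 274.85/0.85 = 323.35 mm; ε'_s = 0.003(c − d')/c = 0.0024 ≥ f_y/E_s = 0.0021, so compression steel does yield.
M_n = (A_s − A'_s) f_y (d − a/2) + A'_s f_y (d − d') = [2072095 × (590 − 137.425) + 231155 × (590 − 67)] × 10⁻⁶ = 937.78 + 120.89 = 1058.67 kN·m.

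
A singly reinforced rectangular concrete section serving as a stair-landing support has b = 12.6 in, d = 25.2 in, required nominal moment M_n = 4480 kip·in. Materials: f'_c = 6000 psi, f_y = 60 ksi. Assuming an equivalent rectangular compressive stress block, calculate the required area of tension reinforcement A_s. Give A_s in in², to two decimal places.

From M_n = 0.85 f'_c a b (d − a/2):
a = d − √(d² − 2M_n/(0.85 f'_c b)) = 25.2 − √(25.2² − 2 × 4480/(0.85 × 6 × 12.6)) = 2.938 in.
A_s = 0.85 f'_c a b / f_y = 0.85 × 6 × 2.938 × 12.6 / 60 = 3.147 in².

A_s ≈ 3.15 in²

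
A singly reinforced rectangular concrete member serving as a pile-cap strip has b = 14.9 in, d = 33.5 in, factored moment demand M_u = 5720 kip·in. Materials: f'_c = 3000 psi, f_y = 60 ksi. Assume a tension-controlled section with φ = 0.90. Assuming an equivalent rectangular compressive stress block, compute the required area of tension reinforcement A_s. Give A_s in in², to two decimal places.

M_n = M_u/φ = 5720/0.90 = 6355.56 kip·in.
From M_n = 0.85 f'_c a b (d − a/2):
a = d − √(d² − 2M_n/(0.85 f'_c b)) = 33.5 − √(33.5² − 2 × 6355.56/(0.85 × 3 × 14.9)) = 5.434 in.
A_s = 0.85 f'_c a b / f_y = 0.85 × 3 × 5.434 × 14.9 / 60 = 3.441 in².

A_s ≈ 3.44 in²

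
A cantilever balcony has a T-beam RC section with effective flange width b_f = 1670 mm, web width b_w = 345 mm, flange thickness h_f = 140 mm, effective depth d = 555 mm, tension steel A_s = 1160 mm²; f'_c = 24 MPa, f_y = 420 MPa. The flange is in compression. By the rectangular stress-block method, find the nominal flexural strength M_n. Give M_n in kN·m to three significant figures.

Tension: T = A_s f_y = 1160 × 420 = 487200 N.
Try a within the flange: a = T/(0.85 f'_c b_f) = 487200/(0.85 × 24 × 1670) = 14.30 mm.
Since a = 14.30 ≤ h_f = 140 mm, the stress block lies entirely in the flange; analyse as a rectangular beam of width b_f.
M_n = T(d − a/2) = 487200 × (555 − 7.15) = 266.91 × 10⁶ N·mm.
M_n = 266.91 kN·m.

M_n ≈ 267 kN·m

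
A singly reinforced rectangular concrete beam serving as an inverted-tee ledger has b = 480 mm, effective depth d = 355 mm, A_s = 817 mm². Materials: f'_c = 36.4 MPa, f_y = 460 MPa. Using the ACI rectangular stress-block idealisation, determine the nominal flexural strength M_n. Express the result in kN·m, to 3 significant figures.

T = A_s f_y = 817 × 460 = 375820 N = 375.82 kN.
From C = T: a = T/(0.85 f'_c b) = 375820/(0.85 × 36.4 × 480) = 25.31 mm.
M_n = T(d − a/2) = 375.82 kN × (355 − 12.655) mm = 128.66 kN·m.

M_n ≈ 129 kN·m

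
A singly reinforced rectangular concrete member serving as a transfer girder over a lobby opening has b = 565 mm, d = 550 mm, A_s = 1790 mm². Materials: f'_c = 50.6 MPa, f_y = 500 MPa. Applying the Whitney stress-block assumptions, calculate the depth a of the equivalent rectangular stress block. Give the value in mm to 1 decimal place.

T = A_s f_y = 1790 × 500 = 895000 N = 895 kN.
Setting C = 0.85 f'_c a b equal to T: a = 895000/(0.85 × 50.6 × 565) = 36.8 mm.

a ≈ 36.8 mm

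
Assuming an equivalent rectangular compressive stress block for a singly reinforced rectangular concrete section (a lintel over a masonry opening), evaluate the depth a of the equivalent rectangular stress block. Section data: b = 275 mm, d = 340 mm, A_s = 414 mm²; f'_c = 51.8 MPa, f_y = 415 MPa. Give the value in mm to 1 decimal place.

T = A_s f_y = 414 × 415 = 171810 N = 171.81 kN.
Setting C = 0.85 f'_c a b equal to T: a = 171810/(0.85 × 51.8 × 275) = 14.2 mm.

a ≈ 14.2 mm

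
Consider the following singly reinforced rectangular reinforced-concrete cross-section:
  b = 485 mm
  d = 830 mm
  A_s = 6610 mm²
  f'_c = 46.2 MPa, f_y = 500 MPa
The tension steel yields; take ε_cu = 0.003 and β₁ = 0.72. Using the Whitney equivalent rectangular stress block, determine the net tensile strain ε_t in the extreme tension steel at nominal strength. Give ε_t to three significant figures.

ε_t ≈ 0.00733

a = A_s f_y/(0.85 f'_c b) = 173.53 mm.
β₁ = 0.72, so c = a/β₁ = 173.53/0.72 = 241.01 mm.
From the linear strain diagram with ε_cu = 0.003: ε_t = 0.003 (d − c)/c = 0.003 × (830 − 241.01)/241.01 = 0.00733.
Since ε_t ≥ 0.005, the section is tension-controlled.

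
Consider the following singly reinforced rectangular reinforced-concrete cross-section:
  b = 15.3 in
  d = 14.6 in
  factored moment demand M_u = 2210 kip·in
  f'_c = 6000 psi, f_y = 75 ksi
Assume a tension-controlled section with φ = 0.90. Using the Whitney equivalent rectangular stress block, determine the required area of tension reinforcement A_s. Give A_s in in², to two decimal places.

M_n = M_u/φ = 2210/0.90 = 2455.56 kip·in.
From M_n = 0.85 f'_c a b (d − a/2):
a = d − √(d² − 2M_n/(0.85 f'_c b)) = 14.6 − √(14.6² − 2 × 2455.56/(0.85 × 6 × 15.3)) = 2.344 in.
A_s = 0.85 f'_c a b / f_y = 0.85 × 6 × 2.344 × 15.3 / 75 = 2.439 in².

A_s ≈ 2.44 in²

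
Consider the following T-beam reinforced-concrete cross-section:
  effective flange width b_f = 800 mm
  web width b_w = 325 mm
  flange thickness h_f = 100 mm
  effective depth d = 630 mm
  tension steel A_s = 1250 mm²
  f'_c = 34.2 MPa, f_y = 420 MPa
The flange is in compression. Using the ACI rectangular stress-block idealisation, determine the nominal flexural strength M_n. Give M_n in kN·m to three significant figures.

M_n ≈ 325 kN·m

Tension: T = A_s f_y = 1250 × 420 = 525000 N.
Try a within the flange: a = T/(0.85 f'_c b_f) = 525000/(0.85 × 34.2 × 800) = 22.57 mm.
Since a = 22.57 ≤ h_f = 100 mm, the stress block lies entirely in the flange; analyse as a rectangular beam of width b_f.
M_n = T(d − a/2) = 525000 × (630 − 11.285) = 324.83 × 10⁶ N·mm.
M_n = 324.83 kN·m.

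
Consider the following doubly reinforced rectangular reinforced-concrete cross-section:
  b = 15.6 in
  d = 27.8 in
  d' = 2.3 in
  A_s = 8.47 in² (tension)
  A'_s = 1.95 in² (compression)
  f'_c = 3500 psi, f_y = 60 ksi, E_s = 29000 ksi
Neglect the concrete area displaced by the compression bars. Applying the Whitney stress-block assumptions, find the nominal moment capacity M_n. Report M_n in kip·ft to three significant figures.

Assume both steels yield.
a = (A_s − A'_s) f_y/(0.85 f'_c b) = (8.47 − 1.95) × 60/(0.85 × 3.5 × 15.6) = 8.429 in.
c = a/β₁ = 8.429/0.85 = 9.916 in; ε'_s = 0.003(c − d')/c = 0.0023 ≥ ε_y = 0.0021, so the compression steel yields.
M_n = (A_s − A'_s) f_y (d − a/2) + A'_s f_y (d − d') = 391.2 × (27.8 − 4.2145) + 117 × (27.8 − 2.3) = 9226.6 + 2983.5 = 12210.1 kip·in = 12210.1/12 = 1017.51 kip·ft.

M_n ≈ 1020 kip·ft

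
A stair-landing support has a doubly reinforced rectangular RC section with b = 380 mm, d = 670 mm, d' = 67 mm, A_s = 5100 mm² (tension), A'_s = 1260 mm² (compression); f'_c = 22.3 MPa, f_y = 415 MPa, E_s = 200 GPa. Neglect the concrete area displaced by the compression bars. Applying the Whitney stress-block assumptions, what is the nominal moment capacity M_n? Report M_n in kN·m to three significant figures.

Assume both tension and compression steel yield.
Net tension couple steel: A_s − A'_s = 3840 mm².
a = (A_s − A'_s) f_y / (0.85 f'_c b) = 1593600/(0.85 × 22.3 × 380) = 221.24 mm.
c = a/β₁ = 221.24/0.85 = 260.28 mm; ε'_s = 0.003(c − d')/c = 0.0022 ≥ f_y/E_s = 0.0021, so compression steel does yield.
M_n = (A_s − A'_s) f_y (d − a/2) + A'_s f_y (d − d') = [1593600 × (670 − 110.62) + 522900 × (670 − 67)] × 10⁻⁶ = 891.43 + 315.31 = 1206.74 kN·m.

M_n ≈ 1210 kN·m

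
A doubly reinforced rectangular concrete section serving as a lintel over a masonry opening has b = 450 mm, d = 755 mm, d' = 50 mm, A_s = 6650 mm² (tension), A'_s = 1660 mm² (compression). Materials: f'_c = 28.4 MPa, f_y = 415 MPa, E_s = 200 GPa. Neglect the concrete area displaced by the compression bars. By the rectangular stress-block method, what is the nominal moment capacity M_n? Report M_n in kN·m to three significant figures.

Assume both tension and compression steel yield.
Net tension couple steel: A_s − A'_s = 4990 mm².
a = (A_s − A'_s) f_y / (0.85 f'_c b) = 2070850/(0.85 × 28.4 × 450) = 190.63 mm.
c = a/β₁ = 190.63/0.847 = 225.06 mm; ε'_s = 0.003(c − d')/c = 0.0023 ≥ f_y/E_s = 0.0021, so compression steel does yield.
M_n = (A_s − A'_s) f_y (d − a/2) + A'_s f_y (d − d') = [2070850 × (755 − 95.315) + 688900 × (755 − 50)] × 10⁻⁶ = 1366.11 + 485.67 = 1851.78 kN·m.

M_n ≈ 1850 kN·m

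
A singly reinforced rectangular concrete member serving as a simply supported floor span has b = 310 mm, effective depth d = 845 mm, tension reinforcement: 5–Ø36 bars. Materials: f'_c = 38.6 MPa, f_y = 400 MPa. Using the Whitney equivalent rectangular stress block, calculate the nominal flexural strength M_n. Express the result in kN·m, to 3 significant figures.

A_s = 5 × 1018 = 5090 mm².
T = A_s f_y = 5090 × 400 = 2036000 N = 2036 kN.
From C = T: a = T/(0.85 f'_c b) = 2036000/(0.85 × 38.6 × 310) = 200.18 mm.
M_n = T(d − a/2) = 2036 kN × (845 − 100.09) mm = 1516.64 kN·m.

M_n ≈ 1520 kN·m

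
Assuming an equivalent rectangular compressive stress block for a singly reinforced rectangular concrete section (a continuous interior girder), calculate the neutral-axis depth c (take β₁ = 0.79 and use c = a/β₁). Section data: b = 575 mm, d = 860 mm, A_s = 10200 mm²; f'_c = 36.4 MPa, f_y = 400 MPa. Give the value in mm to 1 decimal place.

T = A_s f_y = 10200 × 400 = 4080000 N = 4080 kN.
Setting C = 0.85 f'_c a b equal to T: a = 4080000/(0.85 × 36.4 × 575) = 229.336 mm.
With β₁ = 0.79, c = a/β₁ = 229.336/0.79 = 290.3 mm.

c ≈ 290.3 mm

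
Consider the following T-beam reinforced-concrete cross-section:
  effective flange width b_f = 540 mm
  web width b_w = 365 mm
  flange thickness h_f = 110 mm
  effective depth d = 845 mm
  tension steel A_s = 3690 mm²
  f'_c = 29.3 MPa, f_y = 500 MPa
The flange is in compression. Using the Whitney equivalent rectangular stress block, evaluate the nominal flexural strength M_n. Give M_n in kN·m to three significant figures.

Tension: T = A_s f_y = 3690 × 500 = 1845000 N.
Try a within the flange: a = T/(0.85 f'_c b_f) = 1845000/(0.85 × 29.3 × 540) = 137.19 mm.
a = 137.19 > h_f = 110 mm: the block extends into the web. Split into flange-overhang and web parts.
C_f = 0.85 f'_c (b_f − b_w) h_f = 0.85 × 29.3 × (540 − 365) × 110 = 479421 N.
Remaining web compression depth: a_w = (T − C_f)/(0.85 f'_c b_w) = (1845000 − 479421)/(0.85 × 29.3 × 365) = 150.22 mm.
M_n = C_f(d − h_f/2) + (T − C_f)(d − a_w/2) = 479421 × (845 − 55) + 1365579 × (845 − 75.11) = 378.74 + 1051.35 = 1430.09 × 10⁶ N·mm.
M_n = 1430.09 kN·m.

M_n ≈ 1430 kN·m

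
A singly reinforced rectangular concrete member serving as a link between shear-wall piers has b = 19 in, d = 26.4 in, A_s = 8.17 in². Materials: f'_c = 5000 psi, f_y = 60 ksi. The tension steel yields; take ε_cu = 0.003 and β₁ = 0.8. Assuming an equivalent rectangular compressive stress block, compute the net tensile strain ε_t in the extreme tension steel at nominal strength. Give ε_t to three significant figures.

ε_t ≈ 0.00744

a = A_s f_y/(0.85 f'_c b) = 6.071 in.
β₁ = 0.8, so c = a/β₁ = 6.071/0.8 = 7.589 in.
From the linear strain diagram with ε_cu = 0.003: ε_t = 0.003 (d − c)/c = 0.003 × (26.4 − 7.589)/7.589 = 0.00744.
Since ε_t ≥ 0.005, the section is tension-controlled.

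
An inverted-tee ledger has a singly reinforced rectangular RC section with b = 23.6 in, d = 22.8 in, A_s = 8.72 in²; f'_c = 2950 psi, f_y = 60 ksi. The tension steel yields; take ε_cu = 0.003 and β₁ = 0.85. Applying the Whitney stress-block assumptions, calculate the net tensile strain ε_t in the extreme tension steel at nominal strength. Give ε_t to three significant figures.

ε_t ≈ 0.00358

a = A_s f_y/(0.85 f'_c b) = 8.841 in.
β₁ = 0.85, so c = a/β₁ = 8.841/0.85 = 10.401 in.
From the linear strain diagram with ε_cu = 0.003: ε_t = 0.003 (d − c)/c = 0.003 × (22.8 − 10.401)/10.401 = 0.00358.
ε_t < 0.004 — the section is over-reinforced for flexure under ACI limits.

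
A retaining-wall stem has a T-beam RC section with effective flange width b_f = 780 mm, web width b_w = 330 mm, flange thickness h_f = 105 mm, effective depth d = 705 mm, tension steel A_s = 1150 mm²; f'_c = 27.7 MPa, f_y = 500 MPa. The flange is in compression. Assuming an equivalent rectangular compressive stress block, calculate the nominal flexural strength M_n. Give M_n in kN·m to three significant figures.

M_n ≈ 396 kN·m

Tension: T = A_s f_y = 1150 × 500 = 575000 N.
Try a within the flange: a = T/(0.85 f'_c b_f) = 575000/(0.85 × 27.7 × 780) = 31.31 mm.
Since a = 31.31 ≤ h_f = 105 mm, the stress block lies entirely in the flange; analyse as a rectangular beam of width b_f.
M_n = T(d − a/2) = 575000 × (705 − 15.655) = 396.37 × 10⁶ N·mm.
M_n = 396.37 kN·m.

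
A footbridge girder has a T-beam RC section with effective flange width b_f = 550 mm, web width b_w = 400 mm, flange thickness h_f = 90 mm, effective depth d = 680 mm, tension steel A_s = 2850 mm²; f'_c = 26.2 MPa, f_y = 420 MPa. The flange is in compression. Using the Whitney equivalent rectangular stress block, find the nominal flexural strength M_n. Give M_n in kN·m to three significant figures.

Tension: T = A_s f_y = 2850 × 420 = 1197000 N.
Try a within the flange: a = T/(0.85 f'_c b_f) = 1197000/(0.85 × 26.2 × 550) = 97.73 mm.
a = 97.73 > h_f = 90 mm: the block extends into the web. Split into flange-overhang and web parts.
C_f = 0.85 f'_c (b_f − b_w) h_f = 0.85 × 26.2 × (550 − 400) × 90 = 300645 N.
Remaining web compression depth: a_w = (T − C_f)/(0.85 f'_c b_w) = (1197000 − 300645)/(0.85 × 26.2 × 400) = 100.62 mm.
M_n = C_f(d − h_f/2) + (T − C_f)(d − a_w/2) = 300645 × (680 − 45) + 896355 × (680 − 50.31) = 190.91 + 564.43 = 755.34 × 10⁶ N·mm.
M_n = 755.34 kN·m.

M_n ≈ 755 kN·m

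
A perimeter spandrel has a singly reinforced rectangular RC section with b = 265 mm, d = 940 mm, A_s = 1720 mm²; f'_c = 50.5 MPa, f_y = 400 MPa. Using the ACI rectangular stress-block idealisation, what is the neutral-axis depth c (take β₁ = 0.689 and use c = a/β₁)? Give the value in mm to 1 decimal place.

T = A_s f_y = 1720 × 400 = 688000 N = 688 kN.
Setting C = 0.85 f'_c a b equal to T: a = 688000/(0.85 × 50.5 × 265) = 60.483 mm.
With β₁ = 0.689, c = a/β₁ = 60.483/0.689 = 87.8 mm.

c ≈ 87.8 mm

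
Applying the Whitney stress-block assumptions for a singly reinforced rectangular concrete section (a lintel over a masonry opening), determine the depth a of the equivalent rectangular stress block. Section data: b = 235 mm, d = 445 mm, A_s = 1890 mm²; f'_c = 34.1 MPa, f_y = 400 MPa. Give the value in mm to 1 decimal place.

T = A_s f_y = 1890 × 400 = 756000 N = 756 kN.
Setting C = 0.85 f'_c a b equal to T: a = 756000/(0.85 × 34.1 × 235) = 111.0 mm.

a ≈ 111.0 mm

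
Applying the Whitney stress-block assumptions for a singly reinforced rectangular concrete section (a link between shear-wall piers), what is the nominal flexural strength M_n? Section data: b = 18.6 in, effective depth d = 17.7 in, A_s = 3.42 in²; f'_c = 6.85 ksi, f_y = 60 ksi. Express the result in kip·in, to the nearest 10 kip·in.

T = A_s f_y = 3.42 × 60 = 205.2 kips.
a = T/(0.85 f'_c b) = 205.2/(0.85 × 6.85 × 18.6) = 1.895 in.
M_n = T(d − a/2) = 205.2 × (17.7 − 0.9475) = 3437.6 kip·in.

M_n ≈ 3440 kip·in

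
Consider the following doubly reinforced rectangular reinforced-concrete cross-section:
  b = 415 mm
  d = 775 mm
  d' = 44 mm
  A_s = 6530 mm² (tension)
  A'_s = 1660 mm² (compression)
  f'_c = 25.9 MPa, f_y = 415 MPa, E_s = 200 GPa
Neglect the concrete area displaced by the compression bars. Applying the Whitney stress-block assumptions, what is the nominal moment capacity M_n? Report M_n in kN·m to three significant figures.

Assume both tension and compression steel yield.
Net tension couple steel: A_s − A'_s = 4870 mm².
a = (A_s − A'_s) f_y / (0.85 f'_c b) = 2021050/(0.85 × 25.9 × 415) = 221.21 mm.
c = a/β₁ = 221.21/0.85 = 260.25 mm; ε'_s = 0.003(c − d')/c = 0.0025 ≥ f_y/E_s = 0.0021, so compression steel does yield.
M_n = (A_s − A'_s) f_y (d − a/2) + A'_s f_y (d − d') = [2021050 × (775 − 110.605) + 688900 × (775 − 44)] × 10⁻⁶ = 1342.78 + 503.59 = 1846.37 kN·m.

M_n ≈ 1850 kN·m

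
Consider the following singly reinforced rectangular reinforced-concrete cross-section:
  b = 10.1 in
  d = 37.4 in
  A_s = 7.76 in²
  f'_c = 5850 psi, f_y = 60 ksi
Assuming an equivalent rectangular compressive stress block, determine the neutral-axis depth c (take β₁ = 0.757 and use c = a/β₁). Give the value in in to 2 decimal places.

T = A_s f_y = 7.76 × 60 = 465.6 kips.
a = T/(0.85 f'_c b) = 465.6/(0.85 × 5.85 × 10.1) = 9.2708 in.
With β₁ = 0.757, c = a/β₁ = 9.2708/0.757 = 12.25 in.

c ≈ 12.25 in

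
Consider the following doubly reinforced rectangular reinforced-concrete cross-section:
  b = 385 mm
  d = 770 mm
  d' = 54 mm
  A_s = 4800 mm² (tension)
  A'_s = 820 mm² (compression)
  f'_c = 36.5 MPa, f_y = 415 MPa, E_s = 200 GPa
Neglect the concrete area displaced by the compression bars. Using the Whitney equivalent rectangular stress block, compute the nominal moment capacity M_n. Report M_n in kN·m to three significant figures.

M_n ≈ 1400 kN·m

Assume both tension and compression steel yield.
Net tension couple steel: A_s − A'_s = 3980 mm².
a = (A_s − A'_s) f_y / (0.85 f'_c b) = 1651700/(0.85 × 36.5 × 385) = 138.28 mm.
c = a/β₁ = 138.28/0.789 = 175.26 mm; ε'_s = 0.003(c − d')/c = 0.0021 ≥ f_y/E_s = 0.0021, so compression steel does yield.
M_n = (A_s − A'_s) f_y (d − a/2) + A'_s f_y (d − d') = [1651700 × (770 − 69.14) + 340300 × (770 − 54)] × 10⁻⁶ = 1157.61 + 243.65 = 1401.26 kN·m.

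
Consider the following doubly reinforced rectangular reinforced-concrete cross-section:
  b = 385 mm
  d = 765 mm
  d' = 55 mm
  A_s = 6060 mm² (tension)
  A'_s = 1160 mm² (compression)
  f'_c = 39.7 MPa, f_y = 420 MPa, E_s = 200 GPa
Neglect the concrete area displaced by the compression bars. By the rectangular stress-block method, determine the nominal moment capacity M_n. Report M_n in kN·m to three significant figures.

M_n ≈ 1760 kN·m

Assume both tension and compression steel yield.
Net tension couple steel: A_s − A'_s = 4900 mm².
a = (A_s − A'_s) f_y / (0.85 f'_c b) = 2058000/(0.85 × 39.7 × 385) = 158.41 mm.
c = a/β₁ = 158.41/0.766 = 206.80 mm; ε'_s = 0.003(c − d')/c = 0.0022 ≥ f_y/E_s = 0.0021, so compression steel does yield.
M_n = (A_s − A'_s) f_y (d − a/2) + A'_s f_y (d − d') = [2058000 × (765 − 79.205) + 487200 × (765 − 55)] × 10⁻⁶ = 1411.37 + 345.91 = 1757.28 kN·m.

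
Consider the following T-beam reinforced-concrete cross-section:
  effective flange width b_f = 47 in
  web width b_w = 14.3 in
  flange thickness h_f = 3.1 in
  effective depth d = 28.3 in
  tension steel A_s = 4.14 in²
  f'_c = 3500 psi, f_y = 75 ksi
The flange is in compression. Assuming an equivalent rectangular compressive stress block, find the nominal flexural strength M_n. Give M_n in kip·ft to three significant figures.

Tension: T = A_s f_y = 4.14 × 75 = 310.5 kips.
Try a within the flange: a = T/(0.85 f'_c b_f) = 310.5/(0.85 × 3.5 × 47) = 2.221 in.
Since a = 2.221 ≤ h_f = 3.1 in, the stress block lies entirely in the flange; analyse as a rectangular beam of width b_f.
M_n = T(d − a/2) = 310.5 × (28.3 − 1.1105) = 8442.3 kip·in.
M_n = 8442.3/12 = 703.53 kip·ft.

M_n ≈ 704 kip·ft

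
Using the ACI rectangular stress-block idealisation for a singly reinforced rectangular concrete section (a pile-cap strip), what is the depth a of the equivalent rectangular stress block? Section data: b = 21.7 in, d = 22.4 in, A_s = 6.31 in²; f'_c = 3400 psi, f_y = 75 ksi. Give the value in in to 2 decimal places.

a ≈ 7.55 in

T = A_s f_y = 6.31 × 75 = 473.25 kips.
a = T/(0.85 f'_c b) = 473.25/(0.85 × 3.4 × 21.7) = 7.55 in.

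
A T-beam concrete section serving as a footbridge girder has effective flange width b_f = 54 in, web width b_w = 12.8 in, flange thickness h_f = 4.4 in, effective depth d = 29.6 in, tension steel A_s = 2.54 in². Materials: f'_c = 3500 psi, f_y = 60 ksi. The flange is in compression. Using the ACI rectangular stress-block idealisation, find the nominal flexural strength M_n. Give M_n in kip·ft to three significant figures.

Tension: T = A_s f_y = 2.54 × 60 = 152.4 kips.
Try a within the flange: a = T/(0.85 f'_c b_f) = 152.4/(0.85 × 3.5 × 54) = 0.949 in.
Since a = 0.949 ≤ h_f = 4.4 in, the stress block lies entirely in the flange; analyse as a rectangular beam of width b_f.
M_n = T(d − a/2) = 152.4 × (29.6 − 0.4745) = 4438.7 kip·in.
M_n = 4438.7/12 = 369.89 kip·ft.

M_n ≈ 370 kip·ft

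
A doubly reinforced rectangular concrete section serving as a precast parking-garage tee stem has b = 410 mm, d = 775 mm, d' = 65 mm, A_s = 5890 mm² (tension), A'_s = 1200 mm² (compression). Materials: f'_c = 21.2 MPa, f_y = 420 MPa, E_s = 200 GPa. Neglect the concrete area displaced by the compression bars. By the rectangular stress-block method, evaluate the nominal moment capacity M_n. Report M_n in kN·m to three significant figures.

M_n ≈ 1620 kN·m

Assume both tension and compression steel yield.
Net tension couple steel: A_s − A'_s = 4690 mm².
a = (A_s − A'_s) f_y / (0.85 f'_c b) = 1969800/(0.85 × 21.2 × 410) = 266.61 mm.
c = a/β₁ = 266.61/0.85 = 313.66 mm; ε'_s = 0.003(c − d')/c = 0.0024 ≥ f_y/E_s = 0.0021, so compression steel does yield.
M_n = (A_s − A'_s) f_y (d − a/2) + A'_s f_y (d − d') = [1969800 × (775 − 133.305) + 504000 × (775 − 65)] × 10⁻⁶ = 1264.01 + 357.84 = 1621.85 kN·m.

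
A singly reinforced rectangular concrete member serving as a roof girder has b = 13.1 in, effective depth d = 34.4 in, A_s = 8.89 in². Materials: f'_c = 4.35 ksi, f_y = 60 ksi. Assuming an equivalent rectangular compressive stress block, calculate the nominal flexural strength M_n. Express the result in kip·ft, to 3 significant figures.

M_n ≈ 1280 kip·ft

T = A_s f_y = 8.89 × 60 = 533.4 kips.
a = T/(0.85 f'_c b) = 533.4/(0.85 × 4.35 × 13.1) = 11.012 in.
M_n = T(d − a/2) = 533.4 × (34.4 − 5.506) = 15412.1 kip·in = 15412.1/12 = 1284.34 kip·ft.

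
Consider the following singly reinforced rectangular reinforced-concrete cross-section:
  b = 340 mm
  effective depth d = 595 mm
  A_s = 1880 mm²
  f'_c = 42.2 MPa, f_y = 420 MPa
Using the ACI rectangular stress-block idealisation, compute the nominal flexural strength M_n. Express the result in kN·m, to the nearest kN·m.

M_n ≈ 444 kN·m

T = A_s f_y = 1880 × 420 = 789600 N = 789.6 kN.
From C = T: a = T/(0.85 f'_c b) = 789600/(0.85 × 42.2 × 340) = 64.74 mm.
M_n = T(d − a/2) = 789.6 kN × (595 − 32.37) mm = 444.25 kN·m.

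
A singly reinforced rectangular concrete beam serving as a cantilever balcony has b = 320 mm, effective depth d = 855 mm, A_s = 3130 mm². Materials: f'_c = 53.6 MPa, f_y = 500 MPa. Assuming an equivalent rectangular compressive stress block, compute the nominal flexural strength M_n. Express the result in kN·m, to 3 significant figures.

T = A_s f_y = 3130 × 500 = 1565000 N = 1565 kN.
From C = T: a = T/(0.85 f'_c b) = 1565000/(0.85 × 53.6 × 320) = 107.34 mm.
M_n = T(d − a/2) = 1565 kN × (855 − 53.67) mm = 1254.08 kN·m.

M_n ≈ 1250 kN·m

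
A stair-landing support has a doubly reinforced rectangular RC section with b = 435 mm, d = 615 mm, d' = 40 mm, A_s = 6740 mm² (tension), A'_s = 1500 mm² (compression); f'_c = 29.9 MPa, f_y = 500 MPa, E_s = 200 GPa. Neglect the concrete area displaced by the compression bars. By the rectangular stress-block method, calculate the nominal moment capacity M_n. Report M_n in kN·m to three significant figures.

M_n ≈ 1730 kN·m

Assume both tension and compression steel yield.
Net tension couple steel: A_s − A'_s = 5240 mm².
a = (A_s − A'_s) f_y / (0.85 f'_c b) = 2620000/(0.85 × 29.9 × 435) = 236.99 mm.
c = a/β₁ = 236.99/0.836 = 283.48 mm; ε'_s = 0.003(c − d')/c = 0.0026 ≥ f_y/E_s = 0.0025, so compression steel does yield.
M_n = (A_s − A'_s) f_y (d − a/2) + A'_s f_y (d − d') = [2620000 × (615 − 118.495) + 750000 × (615 − 40)] × 10⁻⁶ = 1300.84 + 431.25 = 1732.09 kN·m.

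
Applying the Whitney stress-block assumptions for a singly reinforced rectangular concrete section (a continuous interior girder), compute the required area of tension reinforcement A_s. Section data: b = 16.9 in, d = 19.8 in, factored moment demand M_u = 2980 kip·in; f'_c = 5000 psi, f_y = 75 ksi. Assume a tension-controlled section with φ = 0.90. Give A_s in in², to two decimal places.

M_n = M_u/φ = 2980/0.90 = 3311.11 kip·in.
From M_n = 0.85 f'_c a b (d − a/2):
a = d − √(d² − 2M_n/(0.85 f'_c b)) = 19.8 − √(19.8² − 2 × 3311.11/(0.85 × 5 × 16.9)) = 2.484 in.
A_s = 0.85 f'_c a b / f_y = 0.85 × 5 × 2.484 × 16.9 / 75 = 2.379 in².

A_s ≈ 2.38 in²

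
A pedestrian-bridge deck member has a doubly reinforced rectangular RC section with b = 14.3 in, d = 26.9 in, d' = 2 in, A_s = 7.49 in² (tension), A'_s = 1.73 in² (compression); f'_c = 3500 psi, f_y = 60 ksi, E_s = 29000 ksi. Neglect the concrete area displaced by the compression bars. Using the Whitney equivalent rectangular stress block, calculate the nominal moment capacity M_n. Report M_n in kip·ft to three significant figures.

M_n ≈ 873 kip·ft

Assume both steels yield.
a = (A_s − A'_s) f_y/(0.85 f'_c b) = (7.49 − 1.73) × 60/(0.85 × 3.5 × 14.3) = 8.124 in.
c = a/β₁ = 8.124/0.85 = 9.558 in; ε'_s = 0.003(c − d')/c = 0.0024 ≥ ε_y = 0.0021, so the compression steel yields.
M_n = (A_s − A'_s) f_y (d − a/2) + A'_s f_y (d − d') = 345.6 × (26.9 − 4.062) + 103.8 × (26.9 − 2) = 7892.8 + 2584.6 = 10477.4 kip·in = 10477.4/12 = 873.12 kip·ft.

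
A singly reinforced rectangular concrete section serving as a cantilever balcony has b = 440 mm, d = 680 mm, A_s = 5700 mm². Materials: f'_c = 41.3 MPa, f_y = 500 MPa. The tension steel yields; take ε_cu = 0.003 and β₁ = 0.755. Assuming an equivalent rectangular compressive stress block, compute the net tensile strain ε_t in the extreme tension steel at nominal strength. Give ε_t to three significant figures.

ε_t ≈ 0.00535

a = A_s f_y/(0.85 f'_c b) = 184.51 mm.
β₁ = 0.755, so c = a/β₁ = 184.51/0.755 = 244.38 mm.
From the linear strain diagram with ε_cu = 0.003: ε_t = 0.003 (d − c)/c = 0.003 × (680 − 244.38)/244.38 = 0.00535.
Since ε_t ≥ 0.005, the section is tension-controlled.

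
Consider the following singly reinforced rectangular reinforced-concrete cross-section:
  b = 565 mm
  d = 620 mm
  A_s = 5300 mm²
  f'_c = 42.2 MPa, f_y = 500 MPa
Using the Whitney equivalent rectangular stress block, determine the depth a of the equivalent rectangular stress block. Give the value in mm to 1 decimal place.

T = A_s f_y = 5300 × 500 = 2650000 N = 2650 kN.
Setting C = 0.85 f'_c a b equal to T: a = 2650000/(0.85 × 42.2 × 565) = 130.8 mm.

a ≈ 130.8 mm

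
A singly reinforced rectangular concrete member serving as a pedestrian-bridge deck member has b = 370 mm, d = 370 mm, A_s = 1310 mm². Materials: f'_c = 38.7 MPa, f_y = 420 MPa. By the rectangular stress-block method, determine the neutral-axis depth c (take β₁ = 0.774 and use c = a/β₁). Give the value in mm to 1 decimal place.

T = A_s f_y = 1310 × 420 = 550200 N = 550.2 kN.
Setting C = 0.85 f'_c a b equal to T: a = 550200/(0.85 × 38.7 × 370) = 45.205 mm.
With β₁ = 0.774, c = a/β₁ = 45.205/0.774 = 58.4 mm.

c ≈ 58.4 mm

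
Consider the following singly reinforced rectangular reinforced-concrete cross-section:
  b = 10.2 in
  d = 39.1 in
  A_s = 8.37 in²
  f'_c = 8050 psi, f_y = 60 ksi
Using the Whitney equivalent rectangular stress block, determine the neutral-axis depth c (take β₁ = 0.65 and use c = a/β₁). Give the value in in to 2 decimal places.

T = A_s f_y = 8.37 × 60 = 502.2 kips.
a = T/(0.85 f'_c b) = 502.2/(0.85 × 8.05 × 10.2) = 7.1955 in.
With β₁ = 0.65, c = a/β₁ = 7.1955/0.65 = 11.07 in.

c ≈ 11.07 in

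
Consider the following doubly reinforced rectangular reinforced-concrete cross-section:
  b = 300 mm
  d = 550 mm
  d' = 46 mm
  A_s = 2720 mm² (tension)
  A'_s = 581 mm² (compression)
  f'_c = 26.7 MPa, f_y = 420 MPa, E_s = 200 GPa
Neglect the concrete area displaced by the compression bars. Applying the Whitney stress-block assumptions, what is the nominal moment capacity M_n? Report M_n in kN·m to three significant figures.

Assume both tension and compression steel yield.
Net tension couple steel: A_s − A'_s = 2139 mm².
a = (A_s − A'_s) f_y / (0.85 f'_c b) = 898380/(0.85 × 26.7 × 300) = 131.95 mm.
c = a/β₁ = 131.95/0.85 = 155.24 mm; ε'_s = 0.003(c − d')/c = 0.0021 ≥ f_y/E_s = 0.0021, so compression steel does yield.
M_n = (A_s − A'_s) f_y (d − a/2) + A'_s f_y (d − d') = [898380 × (550 − 65.975) + 244020 × (550 − 46)] × 10⁻⁶ = 434.84 + 122.99 = 557.83 kN·m.

M_n ≈ 558 kN·m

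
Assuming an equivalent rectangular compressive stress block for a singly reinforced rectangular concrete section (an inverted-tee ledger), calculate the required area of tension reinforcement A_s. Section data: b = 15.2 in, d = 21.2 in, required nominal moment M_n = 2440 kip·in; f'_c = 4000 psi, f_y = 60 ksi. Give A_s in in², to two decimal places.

A_s ≈ 2.03 in²

From M_n = 0.85 f'_c a b (d − a/2):
a = d − √(d² − 2M_n/(0.85 f'_c b)) = 21.2 − √(21.2² − 2 × 2440/(0.85 × 4 × 15.2)) = 2.358 in.
A_s = 0.85 f'_c a b / f_y = 0.85 × 4 × 2.358 × 15.2 / 60 = 2.031 in².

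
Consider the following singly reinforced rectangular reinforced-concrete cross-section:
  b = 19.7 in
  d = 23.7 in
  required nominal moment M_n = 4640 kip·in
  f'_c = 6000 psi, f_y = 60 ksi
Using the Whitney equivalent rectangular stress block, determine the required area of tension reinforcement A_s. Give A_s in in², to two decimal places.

From M_n = 0.85 f'_c a b (d − a/2):
a = d − √(d² − 2M_n/(0.85 f'_c b)) = 23.7 − √(23.7² − 2 × 4640/(0.85 × 6 × 19.7)) = 2.036 in.
A_s = 0.85 f'_c a b / f_y = 0.85 × 6 × 2.036 × 19.7 / 60 = 3.409 in².

A_s ≈ 3.41 in²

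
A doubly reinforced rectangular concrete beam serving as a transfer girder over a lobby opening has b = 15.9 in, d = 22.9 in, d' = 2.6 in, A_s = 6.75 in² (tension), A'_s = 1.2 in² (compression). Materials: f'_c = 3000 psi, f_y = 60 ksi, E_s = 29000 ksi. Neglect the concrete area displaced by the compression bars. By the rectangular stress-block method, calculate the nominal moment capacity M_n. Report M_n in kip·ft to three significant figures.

M_n ≈ 643 kip·ft

Assume both steels yield.
a = (A_s − A'_s) f_y/(0.85 f'_c b) = (6.75 − 1.2) × 60/(0.85 × 3 × 15.9) = 8.213 in.
c = a/β₁ = 8.213/0.85 = 9.662 in; ε'_s = 0.003(c − d')/c = 0.0022 ≥ ε_y = 0.0021, so the compression steel yields.
M_n = (A_s − A'_s) f_y (d − a/2) + A'_s f_y (d − d') = 333 × (22.9 − 4.1065) + 72 × (22.9 − 2.6) = 6258.2 + 1461.6 = 7719.8 kip·in = 7719.8/12 = 643.32 kip·ft.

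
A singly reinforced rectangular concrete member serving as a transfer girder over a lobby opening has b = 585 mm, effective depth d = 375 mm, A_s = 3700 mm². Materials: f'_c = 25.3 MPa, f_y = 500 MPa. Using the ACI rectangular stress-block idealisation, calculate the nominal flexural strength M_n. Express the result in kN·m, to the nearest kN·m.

M_n ≈ 558 kN·m

T = A_s f_y = 3700 × 500 = 1850000 N = 1850 kN.
From C = T: a = T/(0.85 f'_c b) = 1850000/(0.85 × 25.3 × 585) = 147.05 mm.
M_n = T(d − a/2) = 1850 kN × (375 − 73.525) mm = 557.73 kN·m.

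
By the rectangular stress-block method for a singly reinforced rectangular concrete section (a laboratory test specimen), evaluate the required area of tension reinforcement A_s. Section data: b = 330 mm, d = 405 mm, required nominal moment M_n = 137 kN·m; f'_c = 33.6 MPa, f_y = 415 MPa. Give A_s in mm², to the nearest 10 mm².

A_s ≈ 850 mm²

With M_n = 0.85 f'_c a b (d − a/2), solve the quadratic for a:
a = d − √(d² − 2M_n/(0.85 f'_c b)) = 405 − √(405² − 2 × 137×10⁶/(0.85 × 33.6 × 330)) = 37.64 mm.
A_s = 0.85 f'_c a b / f_y = 0.85 × 33.6 × 37.64 × 330 / 415 = 854.8 mm².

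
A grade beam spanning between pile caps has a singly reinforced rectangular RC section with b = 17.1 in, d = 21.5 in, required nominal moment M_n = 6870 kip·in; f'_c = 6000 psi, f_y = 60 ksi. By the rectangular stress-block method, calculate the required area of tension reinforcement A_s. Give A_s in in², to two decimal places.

From M_n = 0.85 f'_c a b (d − a/2):
a = d − √(d² − 2M_n/(0.85 f'_c b)) = 21.5 − √(21.5² − 2 × 6870/(0.85 × 6 × 17.1)) = 4.044 in.
A_s = 0.85 f'_c a b / f_y = 0.85 × 6 × 4.044 × 17.1 / 60 = 5.878 in².

A_s ≈ 5.88 in²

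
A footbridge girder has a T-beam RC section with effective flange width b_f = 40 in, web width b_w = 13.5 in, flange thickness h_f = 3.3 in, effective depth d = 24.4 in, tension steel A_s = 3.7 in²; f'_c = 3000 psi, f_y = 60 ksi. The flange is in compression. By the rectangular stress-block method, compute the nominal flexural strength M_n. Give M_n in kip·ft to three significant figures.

M_n ≈ 431 kip·ft

Tension: T = A_s f_y = 3.7 × 60 = 222 kips.
Try a within the flange: a = T/(0.85 f'_c b_f) = 222/(0.85 × 3 × 40) = 2.176 in.
Since a = 2.176 ≤ h_f = 3.3 in, the stress block lies entirely in the flange; analyse as a rectangular beam of width b_f.
M_n = T(d − a/2) = 222 × (24.4 − 1.088) = 5175.3 kip·in.
M_n = 5175.3/12 = 431.28 kip·ft.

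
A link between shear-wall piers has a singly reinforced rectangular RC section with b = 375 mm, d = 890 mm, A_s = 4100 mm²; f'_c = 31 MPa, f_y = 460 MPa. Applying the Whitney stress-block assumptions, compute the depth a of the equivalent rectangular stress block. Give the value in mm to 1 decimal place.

a ≈ 190.9 mm

T = A_s f_y = 4100 × 460 = 1886000 N = 1886 kN.
Setting C = 0.85 f'_c a b equal to T: a = 1886000/(0.85 × 31 × 375) = 190.9 mm.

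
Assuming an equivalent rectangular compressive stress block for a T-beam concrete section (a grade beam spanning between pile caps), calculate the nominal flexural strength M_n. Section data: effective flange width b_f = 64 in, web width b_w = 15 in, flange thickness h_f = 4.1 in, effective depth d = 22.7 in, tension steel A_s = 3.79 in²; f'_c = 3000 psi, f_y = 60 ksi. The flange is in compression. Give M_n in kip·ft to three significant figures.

Tension: T = A_s f_y = 3.79 × 60 = 227.4 kips.
Try a within the flange: a = T/(0.85 f'_c b_f) = 227.4/(0.85 × 3 × 64) = 1.393 in.
Since a = 1.393 ≤ h_f = 4.1 in, the stress block lies entirely in the flange; analyse as a rectangular beam of width b_f.
M_n = T(d − a/2) = 227.4 × (22.7 − 0.6965) = 5003.6 kip·in.
M_n = 5003.6/12 = 416.97 kip·ft.

M_n ≈ 417 kip·ft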